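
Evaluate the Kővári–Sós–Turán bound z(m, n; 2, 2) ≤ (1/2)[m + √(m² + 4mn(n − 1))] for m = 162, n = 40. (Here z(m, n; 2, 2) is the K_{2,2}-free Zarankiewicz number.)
z(162, 40; 2, 2) ≤ (1/2)[162 + √(162² + 4·162·40·39)] = (1/2)[162 + √1037124] = 590.1964

Kővári–Sós–Turán: let r_1, ..., r_162 be the row sums and z = Σ r_i the total number of 1s. Each pair of columns can share at most one row with both entries 1 (else a 2×2 all-ones block appears), so Σ_i C(r_i, 2) ≤ C(40, 2) = 780. By convexity Σ_i C(r_i, 2) ≥ 162·C(z/162, 2) = z(z − 162)/(2·162), giving z² − 162z − 162·40·39 ≤ 0 and hence z ≤ (1/2)[162 + √(26244 + 4·252720)] = (1/2)[162 + √1037124] ≈ (1/2)(162 + 1018.3929) = 590.1964.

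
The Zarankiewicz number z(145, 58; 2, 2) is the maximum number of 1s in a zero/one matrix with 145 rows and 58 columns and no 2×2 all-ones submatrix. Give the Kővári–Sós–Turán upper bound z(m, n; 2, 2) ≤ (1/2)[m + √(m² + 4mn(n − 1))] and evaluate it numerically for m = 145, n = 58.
z(145, 58; 2, 2) ≤ (1/2)[145 + √(145² + 4·145·58·57)] = (1/2)[145 + √1938505] = 768.651

Kővári–Sós–Turán: let r_1, ..., r_145 be the row sums and z = Σ r_i the total number of 1s. Each pair of columns can share at most one row with both entries 1 (else a 2×2 all-ones block appears), so Σ_i C(r_i, 2) ≤ C(58, 2) = 1653. By convexity Σ_i C(r_i, 2) ≥ 145·C(z/145, 2) = z(z − 145)/(2·145), giving z² − 145z − 145·58·57 ≤ 0 and hence z ≤ (1/2)[145 + √(21025 + 4·479370)] = (1/2)[145 + √1938505] ≈ (1/2)(145 + 1392.3021) = 768.651.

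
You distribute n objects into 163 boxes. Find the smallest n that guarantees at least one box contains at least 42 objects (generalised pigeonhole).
n = (42 − 1)·163 + 1 = 6684

By the generalised pigeonhole principle, to guarantee some box contains ≥ r objects we need more than (r − 1) · k objects total. Threshold: n = (r − 1) · k + 1. With r = 42 and k = 163: n = 41 · 163 + 1 = 6683 + 1 = 6684. For n = 6683 = 41 · 163, we can put exactly 41 objects in every box, avoiding 42 in any single one — so 6684 is tight.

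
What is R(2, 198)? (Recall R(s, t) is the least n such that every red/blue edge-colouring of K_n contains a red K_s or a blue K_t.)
R(2, 198) = 198

R(2, k) = k for all k ≥ 2: in a 2-colouring of K_k, either some edge is red (a red K_2) or all edges are blue (a blue K_k). And K_{197} coloured all-blue has no blue K_198, so R(2, 198) > 197. Hence R(2, 198) = 198.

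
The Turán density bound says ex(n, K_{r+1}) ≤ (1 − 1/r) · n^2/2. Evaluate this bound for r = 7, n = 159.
Turán density bound = (6/7) · 159^2/2 = 75843/7 ≈ 10834.7143

Turán's theorem: ex(n, K_{r+1}) is achieved by the complete r-partite Turán graph T(n, r) with parts as balanced as possible, and is at most (1 − 1/r) · n^2/2. For r = 7, n = 159: the density bound is (6/7) · 25281/2 = 75843/7 ≈ 10834.7143. The integer-valued extremum is e(T(159, 7)) = 10834, which is strictly less than the density bound 75843/7 since 7 ∤ 159 (the parts of T(159, 7) cannot all be equal).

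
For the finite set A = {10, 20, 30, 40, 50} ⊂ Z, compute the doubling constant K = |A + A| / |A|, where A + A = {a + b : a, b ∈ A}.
K = |A + A| / |A| = 9/5

Enumerate A + A = {a + b : a, b ∈ A}. With |A| = 5, there are |A|^2 = 25 ordered sum pairs; collecting distinct values, A + A = {20, 30, 40, 50, 60, 70, 80, 90, 100}, so |A + A| = 9. Thus K = 9/5. Here |A + A| = 2|A| − 1 = 9, the minimum possible — so K = 9/5 is minimal, which holds iff A is an arithmetic progression.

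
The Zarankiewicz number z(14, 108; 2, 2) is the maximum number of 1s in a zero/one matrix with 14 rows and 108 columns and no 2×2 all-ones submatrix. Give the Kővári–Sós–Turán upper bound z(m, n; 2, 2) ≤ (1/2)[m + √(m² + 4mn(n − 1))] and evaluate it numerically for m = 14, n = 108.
z(14, 108; 2, 2) ≤ (1/2)[14 + √(14² + 4·14·108·107)] = (1/2)[14 + √647332] = 409.2847

Kővári–Sós–Turán: let r_1, ..., r_14 be the row sums and z = Σ r_i the total number of 1s. Each pair of columns can share at most one row with both entries 1 (else a 2×2 all-ones block appears), so Σ_i C(r_i, 2) ≤ C(108, 2) = 5778. By convexity Σ_i C(r_i, 2) ≥ 14·C(z/14, 2) = z(z − 14)/(2·14), giving z² − 14z − 14·108·107 ≤ 0 and hence z ≤ (1/2)[14 + √(196 + 4·161784)] = (1/2)[14 + √647332] ≈ (1/2)(14 + 804.5695) = 409.2847.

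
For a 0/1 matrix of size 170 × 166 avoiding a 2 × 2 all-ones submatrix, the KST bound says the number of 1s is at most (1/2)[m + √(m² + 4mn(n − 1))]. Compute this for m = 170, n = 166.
z(170, 166; 2, 2) ≤ (1/2)[170 + √(170² + 4·170·166·165)] = (1/2)[170 + √18654100] = 2244.5196

Kővári–Sós–Turán: let r_1, ..., r_170 be the row sums and z = Σ r_i the total number of 1s. Each pair of columns can share at most one row with both entries 1 (else a 2×2 all-ones block appears), so Σ_i C(r_i, 2) ≤ C(166, 2) = 13695. By convexity Σ_i C(r_i, 2) ≥ 170·C(z/170, 2) = z(z − 170)/(2·170), giving z² − 170z − 170·166·165 ≤ 0 and hence z ≤ (1/2)[170 + √(28900 + 4·4656300)] = (1/2)[170 + √18654100] ≈ (1/2)(170 + 4319.0392) = 2244.5196.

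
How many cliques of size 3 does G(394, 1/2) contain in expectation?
E[# K_3] = C(394, 3) · (1/2)^C(3, 2) = 10116344 / 2^3 = 1264543

For each 3-subset S of vertices (there are C(394, 3) = 10116344 such S), let X_S = 1 if S induces a K_3 (all C(3, 2) = 3 edges present). Then P(X_S = 1) = (1/2)^3 = 1/8. By linearity of expectation, E[# K_3] = C(394, 3) · (1/2)^3 = 10116344 / 8 = 1264543.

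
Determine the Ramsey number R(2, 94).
R(2, 94) = 94

R(2, k) = k for all k ≥ 2: in a 2-colouring of K_k, either some edge is red (a red K_2) or all edges are blue (a blue K_k). And K_{93} coloured all-blue has no blue K_94, so R(2, 94) > 93. Hence R(2, 94) = 94.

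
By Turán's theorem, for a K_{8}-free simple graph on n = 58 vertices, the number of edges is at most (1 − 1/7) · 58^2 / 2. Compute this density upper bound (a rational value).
Turán density bound = (6/7) · 58^2/2 = 10092/7 ≈ 1441.7143

Turán's theorem: ex(n, K_{r+1}) is achieved by the complete r-partite Turán graph T(n, r) with parts as balanced as possible, and is at most (1 − 1/r) · n^2/2. For r = 7, n = 58: the density bound is (6/7) · 3364/2 = 10092/7 ≈ 1441.7143. The integer-valued extremum is e(T(58, 7)) = 1441, which is strictly less than the density bound 10092/7 since 7 ∤ 58 (the parts of T(58, 7) cannot all be equal).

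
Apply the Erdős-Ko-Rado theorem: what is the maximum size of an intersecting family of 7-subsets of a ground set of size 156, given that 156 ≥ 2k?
max |F| = C(155, 6) = 17463172650

The Erdős-Ko-Rado theorem states: for n ≥ 2k, an intersecting family of k-subsets of an n-element set has size at most C(n − 1, k − 1), with equality for 'star' families {A ⊆ [n] : |A| = k, i ∈ A} (fix an element i). For n = 156, k = 7: C(155, 6) = 17463172650.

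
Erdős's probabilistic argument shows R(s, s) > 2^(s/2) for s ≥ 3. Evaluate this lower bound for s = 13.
2^(13/2) = 90.5097; so R(13, 13) > 90.5097

Colour each edge of K_n uniformly at random with red/blue. The expected number of monochromatic K_13 is C(n, 13) · 2 · 2^(−C(13,2)). If C(n, 13) · 2^(1 − C(13,2)) < 1, then with positive probability no monochromatic K_13 exists, so R(13, 13) > n. The standard estimate C(n, 13) ≤ n^13/13! shows this inequality holds whenever n ≤ 2^(13/2) (since 13! · 2^(C(13,2) − 1) > 2^(13^2/2) ≥ n^13). Hence R(13, 13) > 2^(13/2) = 90.5097.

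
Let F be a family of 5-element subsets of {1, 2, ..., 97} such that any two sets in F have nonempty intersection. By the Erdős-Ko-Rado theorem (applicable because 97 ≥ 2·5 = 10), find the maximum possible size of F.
max |F| = C(96, 4) = 3321960

The Erdős-Ko-Rado theorem states: for n ≥ 2k, an intersecting family of k-subsets of an n-element set has size at most C(n − 1, k − 1), with equality for 'star' families {A ⊆ [n] : |A| = k, i ∈ A} (fix an element i). For n = 97, k = 5: C(96, 4) = 3321960.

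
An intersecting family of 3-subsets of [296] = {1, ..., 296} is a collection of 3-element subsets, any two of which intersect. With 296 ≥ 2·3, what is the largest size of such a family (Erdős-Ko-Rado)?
max |F| = C(295, 2) = 43365

Erdős-Ko-Rado (1961): when n ≥ 2k, max |F| = C(n−1, k−1). The bound is attained by the star {A : i ∈ A} for any fixed i ∈ [n]. Here C(296−1, 3−1) = C(295, 2) = 43365.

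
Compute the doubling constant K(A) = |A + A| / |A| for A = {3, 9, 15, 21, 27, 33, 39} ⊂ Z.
K = |A + A| / |A| = 13/7

Enumerate A + A = {a + b : a, b ∈ A}. With |A| = 7, there are |A|^2 = 49 ordered sum pairs; collecting distinct values, A + A = {6, 12, 18, 24, 30, 36, 42, 48, 54, 60, 66, 72, 78}, so |A + A| = 13. Thus K = 13/7. Here |A + A| = 2|A| − 1 = 13, the minimum possible — so K = 13/7 is minimal, which holds iff A is an arithmetic progression.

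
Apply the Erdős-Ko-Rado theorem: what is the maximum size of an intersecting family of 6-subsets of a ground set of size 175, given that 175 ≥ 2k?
max |F| = C(174, 5) = 1254260034

Erdős-Ko-Rado (1961): when n ≥ 2k, max |F| = C(n−1, k−1). The bound is attained by the star {A : i ∈ A} for any fixed i ∈ [n]. Here C(175−1, 6−1) = C(174, 5) = 1254260034.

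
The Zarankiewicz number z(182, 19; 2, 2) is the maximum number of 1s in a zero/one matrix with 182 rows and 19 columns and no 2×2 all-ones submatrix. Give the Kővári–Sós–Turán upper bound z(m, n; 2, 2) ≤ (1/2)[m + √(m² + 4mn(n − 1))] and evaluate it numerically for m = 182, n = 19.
z(182, 19; 2, 2) ≤ (1/2)[182 + √(182² + 4·182·19·18)] = (1/2)[182 + √282100] = 356.5654

Kővári–Sós–Turán: let r_1, ..., r_182 be the row sums and z = Σ r_i the total number of 1s. Each pair of columns can share at most one row with both entries 1 (else a 2×2 all-ones block appears), so Σ_i C(r_i, 2) ≤ C(19, 2) = 171. By convexity Σ_i C(r_i, 2) ≥ 182·C(z/182, 2) = z(z − 182)/(2·182), giving z² − 182z − 182·19·18 ≤ 0 and hence z ≤ (1/2)[182 + √(33124 + 4·62244)] = (1/2)[182 + √282100] ≈ (1/2)(182 + 531.1309) = 356.5654.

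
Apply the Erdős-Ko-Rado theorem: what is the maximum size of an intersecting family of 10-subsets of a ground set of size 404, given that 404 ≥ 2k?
max |F| = C(403, 9) = 706173126431136650

Erdős-Ko-Rado (1961): when n ≥ 2k, max |F| = C(n−1, k−1). The bound is attained by the star {A : i ∈ A} for any fixed i ∈ [n]. Here C(404−1, 10−1) = C(403, 9) = 706173126431136650.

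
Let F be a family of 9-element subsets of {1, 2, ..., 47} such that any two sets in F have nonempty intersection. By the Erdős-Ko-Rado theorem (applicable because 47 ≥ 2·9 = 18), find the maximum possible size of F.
max |F| = C(46, 8) = 260932815

The Erdős-Ko-Rado theorem states: for n ≥ 2k, an intersecting family of k-subsets of an n-element set has size at most C(n − 1, k − 1), with equality for 'star' families {A ⊆ [n] : |A| = k, i ∈ A} (fix an element i). For n = 47, k = 9: C(46, 8) = 260932815.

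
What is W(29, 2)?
W(29, 2) = 29 + 1 = 30

A 2-term AP is any pair of integers, so a monochromatic 2-AP exists iff some colour is used at least twice. With 29 colours, the colouring i ↦ i on {1, ..., 29} uses each colour once, avoiding any monochromatic pair, so W(29, 2) > 29. For {1, ..., 30}, pigeonhole forces two integers of the same colour, which form a monochromatic 2-AP. Hence W(29, 2) = 30.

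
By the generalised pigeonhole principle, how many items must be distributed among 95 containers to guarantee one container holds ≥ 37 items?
n = (37 − 1)·95 + 1 = 3421

By the generalised pigeonhole principle, to guarantee some box contains ≥ r objects we need more than (r − 1) · k objects total. Threshold: n = (r − 1) · k + 1. With r = 37 and k = 95: n = 36 · 95 + 1 = 3420 + 1 = 3421. For n = 3420 = 36 · 95, we can put exactly 36 objects in every box, avoiding 37 in any single one — so 3421 is tight.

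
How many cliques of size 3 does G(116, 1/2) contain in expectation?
E[# K_3] = C(116, 3) · (1/2)^C(3, 2) = 253460 / 2^3 = 63365/2 = 31682.5

For each 3-subset S of vertices (there are C(116, 3) = 253460 such S), let X_S = 1 if S induces a K_3 (all C(3, 2) = 3 edges present). Then P(X_S = 1) = (1/2)^3 = 1/8. By linearity of expectation, E[# K_3] = C(116, 3) · (1/2)^3 = 253460 / 8 = 63365/2 = 31682.5.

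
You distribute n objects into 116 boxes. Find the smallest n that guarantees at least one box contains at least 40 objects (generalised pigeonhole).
n = (40 − 1)·116 + 1 = 4525

By the generalised pigeonhole principle, to guarantee some box contains ≥ r objects we need more than (r − 1) · k objects total. Threshold: n = (r − 1) · k + 1. With r = 40 and k = 116: n = 39 · 116 + 1 = 4524 + 1 = 4525. For n = 4524 = 39 · 116, we can put exactly 39 objects in every box, avoiding 40 in any single one — so 4525 is tight.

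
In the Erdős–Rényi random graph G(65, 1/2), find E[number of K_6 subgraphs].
E[# K_6] = C(65, 6) · (1/2)^C(6, 2) = 82598880 / 2^15 = 2581215/1024 ≈ 2520.717773

For each 6-subset S of vertices (there are C(65, 6) = 82598880 such S), let X_S = 1 if S induces a K_6 (all C(6, 2) = 15 edges present). Then P(X_S = 1) = (1/2)^15 = 1/32768. By linearity of expectation, E[# K_6] = C(65, 6) · (1/2)^15 = 82598880 / 32768 = 2581215/1024 ≈ 2520.717773.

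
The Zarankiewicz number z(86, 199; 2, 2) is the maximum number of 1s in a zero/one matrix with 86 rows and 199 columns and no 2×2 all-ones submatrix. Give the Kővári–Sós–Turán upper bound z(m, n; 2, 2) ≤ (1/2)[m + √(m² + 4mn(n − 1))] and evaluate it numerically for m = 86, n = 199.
z(86, 199; 2, 2) ≤ (1/2)[86 + √(86² + 4·86·199·198)] = (1/2)[86 + √13561684] = 1884.3096

Kővári–Sós–Turán: let r_1, ..., r_86 be the row sums and z = Σ r_i the total number of 1s. Each pair of columns can share at most one row with both entries 1 (else a 2×2 all-ones block appears), so Σ_i C(r_i, 2) ≤ C(199, 2) = 19701. By convexity Σ_i C(r_i, 2) ≥ 86·C(z/86, 2) = z(z − 86)/(2·86), giving z² − 86z − 86·199·198 ≤ 0 and hence z ≤ (1/2)[86 + √(7396 + 4·3388572)] = (1/2)[86 + √13561684] ≈ (1/2)(86 + 3682.6192) = 1884.3096.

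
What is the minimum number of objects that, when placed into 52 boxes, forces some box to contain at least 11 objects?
n = (11 − 1)·52 + 1 = 521

By the generalised pigeonhole principle, to guarantee some box contains ≥ r objects we need more than (r − 1) · k objects total. Threshold: n = (r − 1) · k + 1. With r = 11 and k = 52: n = 10 · 52 + 1 = 520 + 1 = 521. For n = 520 = 10 · 52, we can put exactly 10 objects in every box, avoiding 11 in any single one — so 521 is tight.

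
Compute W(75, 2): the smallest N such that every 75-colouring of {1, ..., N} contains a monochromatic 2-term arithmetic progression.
W(75, 2) = 75 + 1 = 76

A 2-term AP is any pair of integers, so a monochromatic 2-AP exists iff some colour is used at least twice. With 75 colours, the colouring i ↦ i on {1, ..., 75} uses each colour once, avoiding any monochromatic pair, so W(75, 2) > 75. For {1, ..., 76}, pigeonhole forces two integers of the same colour, which form a monochromatic 2-AP. Hence W(75, 2) = 76.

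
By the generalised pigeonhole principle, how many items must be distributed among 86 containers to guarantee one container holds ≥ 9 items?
n = (9 − 1)·86 + 1 = 689

By the generalised pigeonhole principle, to guarantee some box contains ≥ r objects we need more than (r − 1) · k objects total. Threshold: n = (r − 1) · k + 1. With r = 9 and k = 86: n = 8 · 86 + 1 = 688 + 1 = 689. For n = 688 = 8 · 86, we can put exactly 8 objects in every box, avoiding 9 in any single one — so 689 is tight.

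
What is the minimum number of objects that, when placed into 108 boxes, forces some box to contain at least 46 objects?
n = (46 − 1)·108 + 1 = 4861

By the generalised pigeonhole principle, to guarantee some box contains ≥ r objects we need more than (r − 1) · k objects total. Threshold: n = (r − 1) · k + 1. With r = 46 and k = 108: n = 45 · 108 + 1 = 4860 + 1 = 4861. For n = 4860 = 45 · 108, we can put exactly 45 objects in every box, avoiding 46 in any single one — so 4861 is tight.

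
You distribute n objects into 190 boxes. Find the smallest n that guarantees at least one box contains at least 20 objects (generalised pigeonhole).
n = (20 − 1)·190 + 1 = 3611

By the generalised pigeonhole principle, to guarantee some box contains ≥ r objects we need more than (r − 1) · k objects total. Threshold: n = (r − 1) · k + 1. With r = 20 and k = 190: n = 19 · 190 + 1 = 3610 + 1 = 3611. For n = 3610 = 19 · 190, we can put exactly 19 objects in every box, avoiding 20 in any single one — so 3611 is tight.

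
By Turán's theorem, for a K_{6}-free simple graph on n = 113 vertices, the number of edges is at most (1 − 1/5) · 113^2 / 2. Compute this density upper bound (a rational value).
Turán density bound = (4/5) · 113^2/2 = 25538/5 ≈ 5107.6

Turán's theorem: ex(n, K_{r+1}) is achieved by the complete r-partite Turán graph T(n, r) with parts as balanced as possible, and is at most (1 − 1/r) · n^2/2. For r = 5, n = 113: the density bound is (4/5) · 12769/2 = 25538/5 ≈ 5107.6. The integer-valued extremum is e(T(113, 5)) = 5107, which is strictly less than the density bound 25538/5 since 5 ∤ 113 (the parts of T(113, 5) cannot all be equal).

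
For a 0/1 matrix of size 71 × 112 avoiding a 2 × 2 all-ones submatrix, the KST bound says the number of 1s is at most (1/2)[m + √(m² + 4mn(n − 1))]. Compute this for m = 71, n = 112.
z(71, 112; 2, 2) ≤ (1/2)[71 + √(71² + 4·71·112·111)] = (1/2)[71 + √3535729] = 975.6767

Kővári–Sós–Turán: let r_1, ..., r_71 be the row sums and z = Σ r_i the total number of 1s. Each pair of columns can share at most one row with both entries 1 (else a 2×2 all-ones block appears), so Σ_i C(r_i, 2) ≤ C(112, 2) = 6216. By convexity Σ_i C(r_i, 2) ≥ 71·C(z/71, 2) = z(z − 71)/(2·71), giving z² − 71z − 71·112·111 ≤ 0 and hence z ≤ (1/2)[71 + √(5041 + 4·882672)] = (1/2)[71 + √3535729] ≈ (1/2)(71 + 1880.3534) = 975.6767.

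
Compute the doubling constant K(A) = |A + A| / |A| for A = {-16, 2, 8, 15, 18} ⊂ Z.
K = |A + A| / |A| = 15/5 = 3

Enumerate A + A = {a + b : a, b ∈ A}. With |A| = 5, there are |A|^2 = 25 ordered sum pairs; collecting distinct values, A + A = {-32, -14, -8, -1, 2, 4, 10, 16, 17, 20, 23, 26, 30, 33, 36}, so |A + A| = 15. Thus K = 15/5 = 3. For comparison, the minimum possible |A + A| over all 5-element sets is 2·5 − 1 = 9 (so min K = 9/5), attained only by arithmetic progressions.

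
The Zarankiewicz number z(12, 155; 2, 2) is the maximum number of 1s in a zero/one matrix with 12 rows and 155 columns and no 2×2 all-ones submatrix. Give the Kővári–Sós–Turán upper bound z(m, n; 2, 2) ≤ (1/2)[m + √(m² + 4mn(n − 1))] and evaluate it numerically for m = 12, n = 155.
z(12, 155; 2, 2) ≤ (1/2)[12 + √(12² + 4·12·155·154)] = (1/2)[12 + √1145904] = 541.2345

Kővári–Sós–Turán: let r_1, ..., r_12 be the row sums and z = Σ r_i the total number of 1s. Each pair of columns can share at most one row with both entries 1 (else a 2×2 all-ones block appears), so Σ_i C(r_i, 2) ≤ C(155, 2) = 11935. By convexity Σ_i C(r_i, 2) ≥ 12·C(z/12, 2) = z(z − 12)/(2·12), giving z² − 12z − 12·155·154 ≤ 0 and hence z ≤ (1/2)[12 + √(144 + 4·286440)] = (1/2)[12 + √1145904] ≈ (1/2)(12 + 1070.4691) = 541.2345.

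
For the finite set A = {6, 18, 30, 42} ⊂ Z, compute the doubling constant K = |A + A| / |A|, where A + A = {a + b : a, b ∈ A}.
K = |A + A| / |A| = 7/4

Enumerate A + A = {a + b : a, b ∈ A}. With |A| = 4, there are |A|^2 = 16 ordered sum pairs; collecting distinct values, A + A = {12, 24, 36, 48, 60, 72, 84}, so |A + A| = 7. Thus K = 7/4. Here |A + A| = 2|A| − 1 = 7, the minimum possible — so K = 7/4 is minimal, which holds iff A is an arithmetic progression.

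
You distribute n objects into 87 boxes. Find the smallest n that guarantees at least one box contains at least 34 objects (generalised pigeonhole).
n = (34 − 1)·87 + 1 = 2872

By the generalised pigeonhole principle, to guarantee some box contains ≥ r objects we need more than (r − 1) · k objects total. Threshold: n = (r − 1) · k + 1. With r = 34 and k = 87: n = 33 · 87 + 1 = 2871 + 1 = 2872. For n = 2871 = 33 · 87, we can put exactly 33 objects in every box, avoiding 34 in any single one — so 2872 is tight.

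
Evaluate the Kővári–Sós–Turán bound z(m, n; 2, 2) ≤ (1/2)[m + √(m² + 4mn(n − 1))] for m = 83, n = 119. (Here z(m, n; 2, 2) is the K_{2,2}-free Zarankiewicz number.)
z(83, 119; 2, 2) ≤ (1/2)[83 + √(83² + 4·83·119·118)] = (1/2)[83 + √4668833] = 1121.8741

Kővári–Sós–Turán: let r_1, ..., r_83 be the row sums and z = Σ r_i the total number of 1s. Each pair of columns can share at most one row with both entries 1 (else a 2×2 all-ones block appears), so Σ_i C(r_i, 2) ≤ C(119, 2) = 7021. By convexity Σ_i C(r_i, 2) ≥ 83·C(z/83, 2) = z(z − 83)/(2·83), giving z² − 83z − 83·119·118 ≤ 0 and hence z ≤ (1/2)[83 + √(6889 + 4·1165486)] = (1/2)[83 + √4668833] ≈ (1/2)(83 + 2160.7483) = 1121.8741.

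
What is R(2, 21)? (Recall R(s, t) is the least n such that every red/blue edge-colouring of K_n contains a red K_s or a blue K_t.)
R(2, 21) = 21

R(2, k) = k for all k ≥ 2: in a 2-colouring of K_k, either some edge is red (a red K_2) or all edges are blue (a blue K_k). And K_{20} coloured all-blue has no blue K_21, so R(2, 21) > 20. Hence R(2, 21) = 21.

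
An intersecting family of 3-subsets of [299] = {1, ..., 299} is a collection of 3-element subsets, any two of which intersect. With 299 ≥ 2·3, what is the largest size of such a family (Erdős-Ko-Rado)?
max |F| = C(298, 2) = 44253

Erdős-Ko-Rado (1961): when n ≥ 2k, max |F| = C(n−1, k−1). The bound is attained by the star {A : i ∈ A} for any fixed i ∈ [n]. Here C(299−1, 3−1) = C(298, 2) = 44253.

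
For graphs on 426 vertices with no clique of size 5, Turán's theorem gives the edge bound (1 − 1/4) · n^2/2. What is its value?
Turán density bound = (3/4) · 426^2/2 = 136107/2 ≈ 68053.5

Turán's theorem: ex(n, K_{r+1}) is achieved by the complete r-partite Turán graph T(n, r) with parts as balanced as possible, and is at most (1 − 1/r) · n^2/2. For r = 4, n = 426: the density bound is (3/4) · 181476/2 = 136107/2 ≈ 68053.5. The integer-valued extremum is e(T(426, 4)) = 68053, which is strictly less than the density bound 136107/2 since 4 ∤ 426 (the parts of T(426, 4) cannot all be equal).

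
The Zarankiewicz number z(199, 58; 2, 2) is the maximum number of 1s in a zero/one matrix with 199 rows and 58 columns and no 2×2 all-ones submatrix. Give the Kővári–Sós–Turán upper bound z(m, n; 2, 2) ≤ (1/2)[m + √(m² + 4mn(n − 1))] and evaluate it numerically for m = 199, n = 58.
z(199, 58; 2, 2) ≤ (1/2)[199 + √(199² + 4·199·58·57)] = (1/2)[199 + √2671177] = 916.6868

Kővári–Sós–Turán: let r_1, ..., r_199 be the row sums and z = Σ r_i the total number of 1s. Each pair of columns can share at most one row with both entries 1 (else a 2×2 all-ones block appears), so Σ_i C(r_i, 2) ≤ C(58, 2) = 1653. By convexity Σ_i C(r_i, 2) ≥ 199·C(z/199, 2) = z(z − 199)/(2·199), giving z² − 199z − 199·58·57 ≤ 0 and hence z ≤ (1/2)[199 + √(39601 + 4·657894)] = (1/2)[199 + √2671177] ≈ (1/2)(199 + 1634.3736) = 916.6868.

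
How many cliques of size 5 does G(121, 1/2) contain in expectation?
E[# K_5] = C(121, 5) · (1/2)^C(5, 2) = 198792594 / 2^10 = 99396297/512 ≈ 194133.392578

For each 5-subset S of vertices (there are C(121, 5) = 198792594 such S), let X_S = 1 if S induces a K_5 (all C(5, 2) = 10 edges present). Then P(X_S = 1) = (1/2)^10 = 1/1024. By linearity of expectation, E[# K_5] = C(121, 5) · (1/2)^10 = 198792594 / 1024 = 99396297/512 ≈ 194133.392578.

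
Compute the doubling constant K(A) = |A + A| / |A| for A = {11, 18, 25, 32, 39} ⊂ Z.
K = |A + A| / |A| = 9/5

Enumerate A + A = {a + b : a, b ∈ A}. With |A| = 5, there are |A|^2 = 25 ordered sum pairs; collecting distinct values, A + A = {22, 29, 36, 43, 50, 57, 64, 71, 78}, so |A + A| = 9. Thus K = 9/5. Here |A + A| = 2|A| − 1 = 9, the minimum possible — so K = 9/5 is minimal, which holds iff A is an arithmetic progression.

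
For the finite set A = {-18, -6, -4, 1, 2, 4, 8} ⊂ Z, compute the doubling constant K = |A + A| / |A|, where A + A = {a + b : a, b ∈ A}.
K = |A + A| / |A| = 24/7

Enumerate A + A = {a + b : a, b ∈ A}. With |A| = 7, there are |A|^2 = 49 ordered sum pairs; collecting distinct values, A + A = {-36, -24, -22, -17, -16, -14, -12, -10, -8, -5, -4, -3, -2, 0, 2, 3, 4, 5, 6, 8, 9, 10, 12, 16}, so |A + A| = 24. Thus K = 24/7. For comparison, the minimum possible |A + A| over all 7-element sets is 2·7 − 1 = 13 (so min K = 13/7), attained only by arithmetic progressions.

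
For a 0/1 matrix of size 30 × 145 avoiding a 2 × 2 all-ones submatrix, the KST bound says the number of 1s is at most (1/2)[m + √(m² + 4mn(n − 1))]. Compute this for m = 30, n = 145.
z(30, 145; 2, 2) ≤ (1/2)[30 + √(30² + 4·30·145·144)] = (1/2)[30 + √2506500] = 806.5965

Kővári–Sós–Turán: let r_1, ..., r_30 be the row sums and z = Σ r_i the total number of 1s. Each pair of columns can share at most one row with both entries 1 (else a 2×2 all-ones block appears), so Σ_i C(r_i, 2) ≤ C(145, 2) = 10440. By convexity Σ_i C(r_i, 2) ≥ 30·C(z/30, 2) = z(z − 30)/(2·30), giving z² − 30z − 30·145·144 ≤ 0 and hence z ≤ (1/2)[30 + √(900 + 4·626400)] = (1/2)[30 + √2506500] ≈ (1/2)(30 + 1583.193) = 806.5965.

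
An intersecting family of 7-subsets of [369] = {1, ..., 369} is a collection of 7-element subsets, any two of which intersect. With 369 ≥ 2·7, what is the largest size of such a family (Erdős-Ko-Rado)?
max |F| = C(368, 6) = 3311031748024

Erdős-Ko-Rado (1961): when n ≥ 2k, max |F| = C(n−1, k−1). The bound is attained by the star {A : i ∈ A} for any fixed i ∈ [n]. Here C(369−1, 7−1) = C(368, 6) = 3311031748024.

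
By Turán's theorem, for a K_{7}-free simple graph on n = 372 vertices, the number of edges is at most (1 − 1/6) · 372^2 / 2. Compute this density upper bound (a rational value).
Turán density bound = (5/6) · 372^2/2 = 57660

Turán's theorem: ex(n, K_{r+1}) is achieved by the complete r-partite Turán graph T(n, r) with parts as balanced as possible, and is at most (1 − 1/r) · n^2/2. For r = 6, n = 372: the density bound is (5/6) · 138384/2 = 57660. Since 6 ∣ 372, the Turán graph T(372, 6) has parts of equal size 62, and its edge count e(T(372, 6)) = 57660 attains the density bound exactly.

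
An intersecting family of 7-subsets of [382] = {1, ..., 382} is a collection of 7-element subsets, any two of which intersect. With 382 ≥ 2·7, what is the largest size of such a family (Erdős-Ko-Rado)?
max |F| = C(381, 6) = 4083534986076

Erdős-Ko-Rado (1961): when n ≥ 2k, max |F| = C(n−1, k−1). The bound is attained by the star {A : i ∈ A} for any fixed i ∈ [n]. Here C(382−1, 7−1) = C(381, 6) = 4083534986076.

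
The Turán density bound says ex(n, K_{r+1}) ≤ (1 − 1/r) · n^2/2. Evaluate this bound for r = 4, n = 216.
Turán density bound = (3/4) · 216^2/2 = 17496

Turán's theorem: ex(n, K_{r+1}) is achieved by the complete r-partite Turán graph T(n, r) with parts as balanced as possible, and is at most (1 − 1/r) · n^2/2. For r = 4, n = 216: the density bound is (3/4) · 46656/2 = 17496. Since 4 ∣ 216, the Turán graph T(216, 4) has parts of equal size 54, and its edge count e(T(216, 4)) = 17496 attains the density bound exactly.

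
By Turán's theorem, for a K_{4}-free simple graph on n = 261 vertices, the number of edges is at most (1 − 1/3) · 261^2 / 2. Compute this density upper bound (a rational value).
Turán density bound = (2/3) · 261^2/2 = 22707

Turán's theorem: ex(n, K_{r+1}) is achieved by the complete r-partite Turán graph T(n, r) with parts as balanced as possible, and is at most (1 − 1/r) · n^2/2. For r = 3, n = 261: the density bound is (2/3) · 68121/2 = 22707. Since 3 ∣ 261, the Turán graph T(261, 3) has parts of equal size 87, and its edge count e(T(261, 3)) = 22707 attains the density bound exactly.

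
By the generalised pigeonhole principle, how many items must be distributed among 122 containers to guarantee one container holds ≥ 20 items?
n = (20 − 1)·122 + 1 = 2319

By the generalised pigeonhole principle, to guarantee some box contains ≥ r objects we need more than (r − 1) · k objects total. Threshold: n = (r − 1) · k + 1. With r = 20 and k = 122: n = 19 · 122 + 1 = 2318 + 1 = 2319. For n = 2318 = 19 · 122, we can put exactly 19 objects in every box, avoiding 20 in any single one — so 2319 is tight.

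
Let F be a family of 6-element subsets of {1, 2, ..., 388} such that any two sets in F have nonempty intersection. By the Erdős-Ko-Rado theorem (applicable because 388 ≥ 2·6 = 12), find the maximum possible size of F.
max |F| = C(387, 5) = 70486792992

Erdős-Ko-Rado (1961): when n ≥ 2k, max |F| = C(n−1, k−1). The bound is attained by the star {A : i ∈ A} for any fixed i ∈ [n]. Here C(388−1, 6−1) = C(387, 5) = 70486792992.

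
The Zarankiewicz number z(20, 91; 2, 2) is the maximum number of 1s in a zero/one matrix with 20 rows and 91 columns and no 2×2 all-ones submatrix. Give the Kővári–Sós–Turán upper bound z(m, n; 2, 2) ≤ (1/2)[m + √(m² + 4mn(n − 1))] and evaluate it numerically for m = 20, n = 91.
z(20, 91; 2, 2) ≤ (1/2)[20 + √(20² + 4·20·91·90)] = (1/2)[20 + √655600] = 414.8456

Kővári–Sós–Turán: let r_1, ..., r_20 be the row sums and z = Σ r_i the total number of 1s. Each pair of columns can share at most one row with both entries 1 (else a 2×2 all-ones block appears), so Σ_i C(r_i, 2) ≤ C(91, 2) = 4095. By convexity Σ_i C(r_i, 2) ≥ 20·C(z/20, 2) = z(z − 20)/(2·20), giving z² − 20z − 20·91·90 ≤ 0 and hence z ≤ (1/2)[20 + √(400 + 4·163800)] = (1/2)[20 + √655600] ≈ (1/2)(20 + 809.6913) = 414.8456.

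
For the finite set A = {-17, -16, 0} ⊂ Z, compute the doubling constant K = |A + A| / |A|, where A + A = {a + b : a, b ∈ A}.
K = |A + A| / |A| = 6/3 = 2

Enumerate A + A = {a + b : a, b ∈ A}. With |A| = 3, there are |A|^2 = 9 ordered sum pairs; collecting distinct values, A + A = {-34, -33, -32, -17, -16, 0}, so |A + A| = 6. Thus K = 6/3 = 2. For comparison, the minimum possible |A + A| over all 3-element sets is 2·3 − 1 = 5 (so min K = 5/3), attained only by arithmetic progressions.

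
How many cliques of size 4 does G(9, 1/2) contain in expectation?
E[# K_4] = C(9, 4) · (1/2)^C(4, 2) = 126 / 2^6 = 63/32 = 1.96875

For each 4-subset S of vertices (there are C(9, 4) = 126 such S), let X_S = 1 if S induces a K_4 (all C(4, 2) = 6 edges present). Then P(X_S = 1) = (1/2)^6 = 1/64. By linearity of expectation, E[# K_4] = C(9, 4) · (1/2)^6 = 126 / 64 = 63/32 = 1.96875.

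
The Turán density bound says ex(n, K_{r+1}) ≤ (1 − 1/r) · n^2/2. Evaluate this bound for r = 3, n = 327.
Turán density bound = (2/3) · 327^2/2 = 35643

Turán's theorem: ex(n, K_{r+1}) is achieved by the complete r-partite Turán graph T(n, r) with parts as balanced as possible, and is at most (1 − 1/r) · n^2/2. For r = 3, n = 327: the density bound is (2/3) · 106929/2 = 35643. Since 3 ∣ 327, the Turán graph T(327, 3) has parts of equal size 109, and its edge count e(T(327, 3)) = 35643 attains the density bound exactly.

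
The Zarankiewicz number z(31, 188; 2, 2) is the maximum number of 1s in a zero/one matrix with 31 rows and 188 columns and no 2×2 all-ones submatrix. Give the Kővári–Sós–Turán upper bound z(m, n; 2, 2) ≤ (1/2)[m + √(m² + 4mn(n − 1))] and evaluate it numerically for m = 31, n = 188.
z(31, 188; 2, 2) ≤ (1/2)[31 + √(31² + 4·31·188·187)] = (1/2)[31 + √4360305] = 1059.5672

Kővári–Sós–Turán: let r_1, ..., r_31 be the row sums and z = Σ r_i the total number of 1s. Each pair of columns can share at most one row with both entries 1 (else a 2×2 all-ones block appears), so Σ_i C(r_i, 2) ≤ C(188, 2) = 17578. By convexity Σ_i C(r_i, 2) ≥ 31·C(z/31, 2) = z(z − 31)/(2·31), giving z² − 31z − 31·188·187 ≤ 0 and hence z ≤ (1/2)[31 + √(961 + 4·1089836)] = (1/2)[31 + √4360305] ≈ (1/2)(31 + 2088.1343) = 1059.5672.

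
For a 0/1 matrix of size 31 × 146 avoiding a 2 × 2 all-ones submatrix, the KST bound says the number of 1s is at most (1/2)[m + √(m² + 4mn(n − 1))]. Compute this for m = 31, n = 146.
z(31, 146; 2, 2) ≤ (1/2)[31 + √(31² + 4·31·146·145)] = (1/2)[31 + √2626041] = 825.7532

Kővári–Sós–Turán: let r_1, ..., r_31 be the row sums and z = Σ r_i the total number of 1s. Each pair of columns can share at most one row with both entries 1 (else a 2×2 all-ones block appears), so Σ_i C(r_i, 2) ≤ C(146, 2) = 10585. By convexity Σ_i C(r_i, 2) ≥ 31·C(z/31, 2) = z(z − 31)/(2·31), giving z² − 31z − 31·146·145 ≤ 0 and hence z ≤ (1/2)[31 + √(961 + 4·656270)] = (1/2)[31 + √2626041] ≈ (1/2)(31 + 1620.5064) = 825.7532.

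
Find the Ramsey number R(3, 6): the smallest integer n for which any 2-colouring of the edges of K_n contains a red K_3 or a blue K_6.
R(3, 6) = 18

Lower bound: an explicit 2-colouring of K_{17} (typically a Paley-type or other structured construction) avoids a red K_3 and a blue K_6, showing R(3, 6) > 17.
Upper bound: the simple Erdős–Szekeres recurrence only gives R(3, 6) ≤ 20; the tight bound R(3, 6) ≤ 18 requires a sharper case analysis (or computer search) of 2-colourings of K_{18}.
Hence R(3, 6) = 18.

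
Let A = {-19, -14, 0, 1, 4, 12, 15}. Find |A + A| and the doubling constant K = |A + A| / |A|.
K = |A + A| / |A| = 26/7

Enumerate A + A = {a + b : a, b ∈ A}. With |A| = 7, there are |A|^2 = 49 ordered sum pairs; collecting distinct values, A + A = {-38, -33, -28, -19, -18, -15, -14, -13, -10, -7, -4, -2, 0, 1, 2, 4, 5, 8, 12, 13, 15, 16, 19, 24, 27, 30}, so |A + A| = 26. Thus K = 26/7. For comparison, the minimum possible |A + A| over all 7-element sets is 2·7 − 1 = 13 (so min K = 13/7), attained only by arithmetic progressions.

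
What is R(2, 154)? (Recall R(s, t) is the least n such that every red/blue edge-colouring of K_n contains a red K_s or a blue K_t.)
R(2, 154) = 154

R(2, k) = k for all k ≥ 2: in a 2-colouring of K_k, either some edge is red (a red K_2) or all edges are blue (a blue K_k). And K_{153} coloured all-blue has no blue K_154, so R(2, 154) > 153. Hence R(2, 154) = 154.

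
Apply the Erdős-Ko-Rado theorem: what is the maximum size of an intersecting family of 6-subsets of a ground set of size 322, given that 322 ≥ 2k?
max |F| = C(321, 5) = 27526489584

The Erdős-Ko-Rado theorem states: for n ≥ 2k, an intersecting family of k-subsets of an n-element set has size at most C(n − 1, k − 1), with equality for 'star' families {A ⊆ [n] : |A| = k, i ∈ A} (fix an element i). For n = 322, k = 6: C(321, 5) = 27526489584.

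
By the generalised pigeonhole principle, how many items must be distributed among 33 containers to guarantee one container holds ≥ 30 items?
n = (30 − 1)·33 + 1 = 958

By the generalised pigeonhole principle, to guarantee some box contains ≥ r objects we need more than (r − 1) · k objects total. Threshold: n = (r − 1) · k + 1. With r = 30 and k = 33: n = 29 · 33 + 1 = 957 + 1 = 958. For n = 957 = 29 · 33, we can put exactly 29 objects in every box, avoiding 30 in any single one — so 958 is tight.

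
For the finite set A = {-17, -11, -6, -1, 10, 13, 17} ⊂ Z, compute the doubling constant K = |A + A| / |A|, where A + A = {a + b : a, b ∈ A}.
K = |A + A| / |A| = 26/7

Enumerate A + A = {a + b : a, b ∈ A}. With |A| = 7, there are |A|^2 = 49 ordered sum pairs; collecting distinct values, A + A = {-34, -28, -23, -22, -18, -17, -12, -7, -4, -2, -1, 0, 2, 4, 6, 7, 9, 11, 12, 16, 20, 23, 26, 27, 30, 34}, so |A + A| = 26. Thus K = 26/7. For comparison, the minimum possible |A + A| over all 7-element sets is 2·7 − 1 = 13 (so min K = 13/7), attained only by arithmetic progressions.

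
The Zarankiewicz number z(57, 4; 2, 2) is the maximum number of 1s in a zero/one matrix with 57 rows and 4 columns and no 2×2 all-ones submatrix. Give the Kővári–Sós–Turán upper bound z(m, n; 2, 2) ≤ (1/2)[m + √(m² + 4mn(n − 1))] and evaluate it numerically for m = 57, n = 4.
z(57, 4; 2, 2) ≤ (1/2)[57 + √(57² + 4·57·4·3)] = (1/2)[57 + √5985] = 67.1814

Kővári–Sós–Turán: let r_1, ..., r_57 be the row sums and z = Σ r_i the total number of 1s. Each pair of columns can share at most one row with both entries 1 (else a 2×2 all-ones block appears), so Σ_i C(r_i, 2) ≤ C(4, 2) = 6. By convexity Σ_i C(r_i, 2) ≥ 57·C(z/57, 2) = z(z − 57)/(2·57), giving z² − 57z − 57·4·3 ≤ 0 and hence z ≤ (1/2)[57 + √(3249 + 4·684)] = (1/2)[57 + √5985] ≈ (1/2)(57 + 77.3628) = 67.1814.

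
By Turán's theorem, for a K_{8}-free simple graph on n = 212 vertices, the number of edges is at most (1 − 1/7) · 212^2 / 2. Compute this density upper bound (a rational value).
Turán density bound = (6/7) · 212^2/2 = 134832/7 ≈ 19261.7143

Turán's theorem: ex(n, K_{r+1}) is achieved by the complete r-partite Turán graph T(n, r) with parts as balanced as possible, and is at most (1 − 1/r) · n^2/2. For r = 7, n = 212: the density bound is (6/7) · 44944/2 = 134832/7 ≈ 19261.7143. The integer-valued extremum is e(T(212, 7)) = 19261, which is strictly less than the density bound 134832/7 since 7 ∤ 212 (the parts of T(212, 7) cannot all be equal).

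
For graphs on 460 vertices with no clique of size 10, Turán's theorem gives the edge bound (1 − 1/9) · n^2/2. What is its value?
Turán density bound = (8/9) · 460^2/2 = 846400/9 ≈ 94044.4444

Turán's theorem: ex(n, K_{r+1}) is achieved by the complete r-partite Turán graph T(n, r) with parts as balanced as possible, and is at most (1 − 1/r) · n^2/2. For r = 9, n = 460: the density bound is (8/9) · 211600/2 = 846400/9 ≈ 94044.4444. The integer-valued extremum is e(T(460, 9)) = 94044, which is strictly less than the density bound 846400/9 since 9 ∤ 460 (the parts of T(460, 9) cannot all be equal).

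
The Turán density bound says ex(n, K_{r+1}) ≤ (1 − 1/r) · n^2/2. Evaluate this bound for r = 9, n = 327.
Turán density bound = (8/9) · 327^2/2 = 47524

Turán's theorem: ex(n, K_{r+1}) is achieved by the complete r-partite Turán graph T(n, r) with parts as balanced as possible, and is at most (1 − 1/r) · n^2/2. For r = 9, n = 327: the density bound is (8/9) · 106929/2 = 47524. The integer-valued extremum is e(T(327, 9)) = 47523, which is strictly less than the density bound 47524 since 9 ∤ 327 (the parts of T(327, 9) cannot all be equal).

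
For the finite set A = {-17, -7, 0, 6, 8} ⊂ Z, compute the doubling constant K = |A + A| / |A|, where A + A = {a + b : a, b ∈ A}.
K = |A + A| / |A| = 15/5 = 3

Enumerate A + A = {a + b : a, b ∈ A}. With |A| = 5, there are |A|^2 = 25 ordered sum pairs; collecting distinct values, A + A = {-34, -24, -17, -14, -11, -9, -7, -1, 0, 1, 6, 8, 12, 14, 16}, so |A + A| = 15. Thus K = 15/5 = 3. For comparison, the minimum possible |A + A| over all 5-element sets is 2·5 − 1 = 9 (so min K = 9/5), attained only by arithmetic progressions.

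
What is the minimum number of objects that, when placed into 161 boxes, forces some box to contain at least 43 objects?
n = (43 − 1)·161 + 1 = 6763

By the generalised pigeonhole principle, to guarantee some box contains ≥ r objects we need more than (r − 1) · k objects total. Threshold: n = (r − 1) · k + 1. With r = 43 and k = 161: n = 42 · 161 + 1 = 6762 + 1 = 6763. For n = 6762 = 42 · 161, we can put exactly 42 objects in every box, avoiding 43 in any single one — so 6763 is tight.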